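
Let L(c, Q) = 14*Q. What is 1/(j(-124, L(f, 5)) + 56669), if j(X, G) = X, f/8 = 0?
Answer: 1/56545 ≈ 1.7685e-5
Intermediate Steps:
f = 0 (f = 8*0 = 0)
1/(j(-124, L(f, 5)) + 56669) = 1/(-124 + 56669) = 1/56545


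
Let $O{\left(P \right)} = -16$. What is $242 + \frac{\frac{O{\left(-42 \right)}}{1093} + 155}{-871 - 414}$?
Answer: $\frac{339720811}{1404505} \approx 241.88$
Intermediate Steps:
$242 + \frac{\frac{O{\left(-42 \right)}}{1093} + 155}{-871 - 414} = 242 + \frac{- \frac{16}{1093} + 155}{-871 - 414} = 242 + \frac{\left(-16\right) \frac{1}{1093} + 155}{-1285} = 242 + \left(- \frac{16}{1093} + 155\right) \left(- \frac{1}{1285}\right) = 242 + \frac{169399}{1093} \left(- \frac{1}{1285}\right) = 242 - \frac{169399}{1404505} = \frac{339720811}{1404505}$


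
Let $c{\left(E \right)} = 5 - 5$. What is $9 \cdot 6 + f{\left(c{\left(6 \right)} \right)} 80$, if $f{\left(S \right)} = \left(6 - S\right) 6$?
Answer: $2934$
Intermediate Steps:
$c{\left(E \right)} = 0$ ($c{\left(E \right)} = 5 - 5 = 0$)
$f{\left(S \right)} = 36 - 6 S$
$9 \cdot 6 + f{\left(c{\left(6 \right)} \right)} 80 = 9 \cdot 6 + \left(36 - 0\right) 80 = 54 + \left(36 + 0\right) 80 = 54 + 36 \cdot 80 = 54 + 2880 = 2934$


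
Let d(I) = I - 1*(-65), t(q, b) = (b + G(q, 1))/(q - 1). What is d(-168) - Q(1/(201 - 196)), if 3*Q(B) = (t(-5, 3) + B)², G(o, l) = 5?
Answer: -69814/675 ≈ -103.43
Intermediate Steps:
t(q, b) = (5 + b)/(-1 + q) (t(q, b) = (b + 5)/(q - 1) = (5 + b)/(-1 + q))
Q(B) = (-4/3 + B)²/3 (Q(B) = ((5 + 3)/(-1 - 5) + B)²/3 = (8/(-6) + B)²/3 = (-⅙*8 + B)²/3 = (-4/3 + B)²/3)
d(I) = 65 + I (d(I) = I + 65 = 65 + I)
d(-168) - Q(1/(201 - 196)) = (65 - 168) - (-4 + 3/(201 - 196))²/27 = -103 - (-4 + 3/5)²/27 = -103 - (-4 + 3*(⅕))²/27 = -103 - (-4 + ⅗)²/27 = -103 - (-17/5)²/27 = -103 - 289/(27*25) = -103 - 1*289/675 = -103 - 289/675 = -69814/675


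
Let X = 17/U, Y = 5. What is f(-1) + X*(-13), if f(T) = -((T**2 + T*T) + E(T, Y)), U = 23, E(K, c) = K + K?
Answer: -221/23 ≈ -9.6087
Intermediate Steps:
E(K, c) = 2*K
X = 17/23 ≈ 0.73913
f(T) = -2*T - 2*T**2 (f(T) = -((T**2 + T*T) + 2*T) = -((T**2 + T**2) + 2*T) = -(2*T**2 + 2*T) = -(2*T + 2*T**2) = -2*T - 2*T**2)
f(-1) + X*(-13) = 2*(-1)*(-1 - 1*(-1)) + (17/23)*(-13) = 2*(-1)*(-1 + 1) - 221/23 = 2*(-1)*0 - 221/23 = 0 - 221/23 = -221/23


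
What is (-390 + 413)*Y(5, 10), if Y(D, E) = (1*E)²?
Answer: 2300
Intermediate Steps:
Y(D, E) = E²
(-390 + 413)*Y(5, 10) = (-390 + 413)*10² = 23*100 = 2300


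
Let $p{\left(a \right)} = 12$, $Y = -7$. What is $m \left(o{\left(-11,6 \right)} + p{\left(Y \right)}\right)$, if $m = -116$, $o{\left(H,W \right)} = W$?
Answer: $-2088$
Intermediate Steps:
$m \left(o{\left(-11,6 \right)} + p{\left(Y \right)}\right) = - 116 \left(6 + 12\right) = \left(-116\right) 18 = -2088$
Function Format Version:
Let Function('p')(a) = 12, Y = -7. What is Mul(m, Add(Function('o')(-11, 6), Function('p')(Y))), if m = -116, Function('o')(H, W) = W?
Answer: -2088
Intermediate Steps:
Mul(m, Add(Function('o')(-11, 6), Function('p')(Y))) = Mul(-116, Add(6, 12)) = Mul(-116, 18) = -2088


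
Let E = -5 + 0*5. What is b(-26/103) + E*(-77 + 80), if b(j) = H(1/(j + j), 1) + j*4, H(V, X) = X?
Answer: -1546/103 ≈ -15.010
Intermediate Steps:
E = -5 (E = -5 + 0 = -5)
b(j) = 1 + 4*j (b(j) = 1 + j*4 = 1 + 4*j)
b(-26/103) + E*(-77 + 80) = (1 + 4*(-26/103)) - 5*(-77 + 80) = (1 + 4*(-26*1/103)) - 5*3 = (1 + 4*(-26/103)) - 15 = (1 - 104/103) - 15 = -1/103 - 15 = -1546/103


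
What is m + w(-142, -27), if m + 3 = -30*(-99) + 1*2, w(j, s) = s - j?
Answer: 3084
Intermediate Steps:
m = 2969 (m = -3 + (-30*(-99) + 1*2) = -3 + (2970 + 2) = -3 + 2972 = 2969)
m + w(-142, -27) = 2969 + (-27 - 1*(-142)) = 2969 + (-27 + 142) = 2969 + 115 = 3084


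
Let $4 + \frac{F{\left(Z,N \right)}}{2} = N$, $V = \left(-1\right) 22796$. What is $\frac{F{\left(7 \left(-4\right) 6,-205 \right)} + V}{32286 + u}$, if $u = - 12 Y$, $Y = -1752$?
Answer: $- \frac{3869}{8885} \approx -0.43545$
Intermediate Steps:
$V = -22796$
$F{\left(Z,N \right)} = -8 + 2 N$
$u = 21024$ ($u = \left(-12\right) \left(-1752\right) = 21024$)
$\frac{F{\left(7 \left(-4\right) 6,-205 \right)} + V}{32286 + u} = \frac{\left(-8 + 2 \left(-205\right)\right) - 22796}{32286 + 21024} = \frac{\left(-8 - 410\right) - 22796}{53310} = \left(-418 - 22796\right) \frac{1}{53310} = \left(-23214\right) \frac{1}{53310} = - \frac{3869}{8885}$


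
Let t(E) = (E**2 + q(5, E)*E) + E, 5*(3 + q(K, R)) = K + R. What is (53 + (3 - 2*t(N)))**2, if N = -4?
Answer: 2304/25 ≈ 92.160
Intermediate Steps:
q(K, R) = -3 + K/5 + R/5 (q(K, R) = -3 + (K + R)/5 = -3 + (K/5 + R/5) = -3 + K/5 + R/5)
t(E) = E + E**2 + E*(-2 + E/5) (t(E) = (E**2 + (-3 + (1/5)*5 + E/5)*E) + E = (E**2 + (-3 + 1 + E/5)*E) + E = (E**2 + (-2 + E/5)*E) + E = (E**2 + E*(-2 + E/5)) + E = E + E**2 + E*(-2 + E/5))
(53 + (3 - 2*t(N)))**2 = (53 + (3 - 2*(-4)*(-5 + 6*(-4))/5))**2 = (53 + (3 - 2*(-4)*(-5 - 24)/5))**2 = (53 + (3 - 2*(-4)*(-29)/5))**2 = (53 + (3 - 2*116/5))**2 = (53 + (3 - 232/5))**2 = (53 - 217/5)**2 = (48/5)**2 = 2304/25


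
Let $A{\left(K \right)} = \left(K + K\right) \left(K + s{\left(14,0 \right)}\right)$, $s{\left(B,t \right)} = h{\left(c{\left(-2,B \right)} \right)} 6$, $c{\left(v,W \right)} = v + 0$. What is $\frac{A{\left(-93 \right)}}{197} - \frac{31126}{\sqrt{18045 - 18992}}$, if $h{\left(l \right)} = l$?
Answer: $\frac{19530}{197} + \frac{31126 i \sqrt{947}}{947} \approx 99.137 + 1011.5 i$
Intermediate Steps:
$c{\left(v,W \right)} = v$
$s{\left(B,t \right)} = -12$ ($s{\left(B,t \right)} = \left(-2\right) 6 = -12$)
$A{\left(K \right)} = 2 K \left(-12 + K\right)$ ($A{\left(K \right)} = \left(K + K\right) \left(K - 12\right) = 2 K \left(-12 + K\right)$)
$\frac{A{\left(-93 \right)}}{197} - \frac{31126}{\sqrt{18045 - 18992}} = \frac{2 \left(-93\right) \left(-12 - 93\right)}{197} - \frac{31126}{\sqrt{18045 - 18992}} = 2 \left(-93\right) \left(-105\right) \frac{1}{197} - \frac{31126}{\sqrt{-947}} = 19530 \cdot \frac{1}{197} - \frac{31126}{i \sqrt{947}} = \frac{19530}{197} - 31126 \left(- \frac{i \sqrt{947}}{947}\right) = \frac{19530}{197} + \frac{31126 i \sqrt{947}}{947}$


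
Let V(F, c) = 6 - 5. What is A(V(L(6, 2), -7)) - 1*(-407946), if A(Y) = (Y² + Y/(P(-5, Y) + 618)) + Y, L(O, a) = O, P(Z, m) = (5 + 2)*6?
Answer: 269245681/660 ≈ 4.0795e+5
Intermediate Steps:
P(Z, m) = 42 (P(Z, m) = 7*6 = 42)
V(F, c) = 1
A(Y) = Y² + 661*Y/660 (A(Y) = (Y² + Y/(42 + 618)) + Y = (Y² + Y/660) + Y = Y² + 661*Y/660)
A(V(L(6, 2), -7)) - 1*(-407946) = (1/660)*1*(661 + 660*1) - 1*(-407946) = (1/660)*1*(661 + 660) + 407946 = (1/660)*1*1321 + 407946 = 1321/660 + 407946 = 269245681/660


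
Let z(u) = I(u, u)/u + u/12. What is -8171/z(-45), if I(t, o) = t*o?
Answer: 32684/195 ≈ 167.61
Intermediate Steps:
I(t, o) = o*t
z(u) = 13*u/12 (z(u) = (u*u)/u + u/12 = u**2/u + u*(1/12) = u + u/12 = 13*u/12)
-8171/z(-45) = -8171/((13/12)*(-45)) = -8171/(-195/4) = -8171*(-4/195) = 32684/195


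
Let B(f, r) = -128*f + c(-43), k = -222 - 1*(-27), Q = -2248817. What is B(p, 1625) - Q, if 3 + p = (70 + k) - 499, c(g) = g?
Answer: 2329030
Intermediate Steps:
k = -195 (k = -222 + 27 = -195)
p = -627 (p = -3 + ((70 - 195) - 499) = -3 + (-125 - 499) = -3 - 624 = -627)
B(f, r) = -43 - 128*f (B(f, r) = -128*f - 43 = -43 - 128*f)
B(p, 1625) - Q = (-43 - 128*(-627)) - 1*(-2248817) = (-43 + 80256) + 2248817 = 80213 + 2248817 = 2329030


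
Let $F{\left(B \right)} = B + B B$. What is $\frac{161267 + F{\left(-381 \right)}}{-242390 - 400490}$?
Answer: $- \frac{43721}{91840} \approx -0.47606$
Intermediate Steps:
$F{\left(B \right)} = B + B^{2}$
$\frac{161267 + F{\left(-381 \right)}}{-242390 - 400490} = \frac{161267 - 381 \left(1 - 381\right)}{-242390 - 400490} = \frac{161267 - -144780}{-642880} = \left(161267 + 144780\right) \left(- \frac{1}{642880}\right) = 306047 \left(- \frac{1}{642880}\right) = - \frac{43721}{91840}$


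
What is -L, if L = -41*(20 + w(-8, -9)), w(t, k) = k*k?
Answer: 4141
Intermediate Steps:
w(t, k) = k²
L = -4141 (L = -41*(20 + (-9)²) = -41*(20 + 81) = -41*101 = -4141)
-L = -1*(-4141) = 4141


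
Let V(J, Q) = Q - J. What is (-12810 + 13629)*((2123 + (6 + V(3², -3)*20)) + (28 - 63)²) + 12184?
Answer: 2562550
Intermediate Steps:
(-12810 + 13629)*((2123 + (6 + V(3², -3)*20)) + (28 - 63)²) + 12184 = (-12810 + 13629)*((2123 + (6 + (-3 - 1*3²)*20)) + (28 - 63)²) + 12184 = 819*((2123 + (6 + (-3 - 1*9)*20)) + (-35)²) + 12184 = 819*((2123 + (6 + (-3 - 9)*20)) + 1225) + 12184 = 819*((2123 + (6 - 12*20)) + 1225) + 12184 = 819*((2123 + (6 - 240)) + 1225) + 12184 = 819*((2123 - 234) + 1225) + 12184 = 819*(1889 + 1225) + 12184 = 819*3114 + 12184 = 2550366 + 12184 = 2562550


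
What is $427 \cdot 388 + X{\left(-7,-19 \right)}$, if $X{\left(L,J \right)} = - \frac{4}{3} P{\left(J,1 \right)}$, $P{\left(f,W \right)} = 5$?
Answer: $\frac{497008}{3} \approx 1.6567 \cdot 10^{5}$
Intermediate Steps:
$X{\left(L,J \right)} = - \frac{20}{3}$ ($X{\left(L,J \right)} = - \frac{4}{3} \cdot 5 = \left(-4\right) \frac{1}{3} \cdot 5 = \left(- \frac{4}{3}\right) 5 = - \frac{20}{3}$)
$427 \cdot 388 + X{\left(-7,-19 \right)} = 427 \cdot 388 - \frac{20}{3} = 165676 - \frac{20}{3} = \frac{497008}{3}$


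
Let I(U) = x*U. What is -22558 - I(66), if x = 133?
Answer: -31336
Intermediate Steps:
I(U) = 133*U
-22558 - I(66) = -22558 - 133*66 = -22558 - 1*8778 = -22558 - 8778 = -31336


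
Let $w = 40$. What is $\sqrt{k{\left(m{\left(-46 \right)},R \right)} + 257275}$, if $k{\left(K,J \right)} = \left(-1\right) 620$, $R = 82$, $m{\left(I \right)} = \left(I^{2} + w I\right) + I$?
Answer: $\sqrt{256655} \approx 506.61$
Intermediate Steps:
$m{\left(I \right)} = I^{2} + 41 I$ ($m{\left(I \right)} = \left(I^{2} + 40 I\right) + I = I^{2} + 41 I$)
$k{\left(K,J \right)} = -620$
$\sqrt{k{\left(m{\left(-46 \right)},R \right)} + 257275} = \sqrt{-620 + 257275} = \sqrt{256655}$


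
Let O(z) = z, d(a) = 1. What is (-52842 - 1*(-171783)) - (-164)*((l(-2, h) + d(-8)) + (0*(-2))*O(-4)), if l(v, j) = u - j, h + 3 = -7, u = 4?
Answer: 121401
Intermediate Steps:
h = -10 (h = -3 - 7 = -10)
l(v, j) = 4 - j
(-52842 - 1*(-171783)) - (-164)*((l(-2, h) + d(-8)) + (0*(-2))*O(-4)) = (-52842 - 1*(-171783)) - (-164)*(((4 - 1*(-10)) + 1) + (0*(-2))*(-4)) = (-52842 + 171783) - (-164)*(((4 + 10) + 1) + 0*(-4)) = 118941 - (-164)*((14 + 1) + 0) = 118941 - (-164)*(15 + 0) = 118941 - (-164)*15 = 118941 - 1*(-2460) = 118941 + 2460 = 121401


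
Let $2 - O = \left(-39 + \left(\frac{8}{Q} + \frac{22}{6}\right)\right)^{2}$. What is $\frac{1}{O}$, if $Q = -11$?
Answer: $- \frac{1089}{1413922} \approx -0.0007702$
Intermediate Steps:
$O = - \frac{1413922}{1089}$ ($O = 2 - \left(-39 + \left(\frac{8}{-11} + \frac{22}{6}\right)\right)^{2} = 2 - \left(-39 + \left(8 \left(- \frac{1}{11}\right) + 22 \cdot \frac{1}{6}\right)\right)^{2} = 2 - \left(-39 + \left(- \frac{8}{11} + \frac{11}{3}\right)\right)^{2} = 2 - \left(-39 + \frac{97}{33}\right)^{2} = 2 - \left(- \frac{1190}{33}\right)^{2} = 2 - \frac{1416100}{1089} = - \frac{1413922}{1089} \approx -1298.4$)
$\frac{1}{O} = \frac{1}{- \frac{1413922}{1089}} = - \frac{1089}{1413922}$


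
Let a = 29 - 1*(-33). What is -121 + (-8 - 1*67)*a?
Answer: -4771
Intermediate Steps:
a = 62 (a = 29 + 33 = 62)
-121 + (-8 - 1*67)*a = -121 + (-8 - 1*67)*62 = -121 + (-8 - 67)*62 = -121 - 75*62 = -121 - 4650 = -4771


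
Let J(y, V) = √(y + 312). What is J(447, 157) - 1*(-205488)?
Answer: 205488 + √759 ≈ 2.0552e+5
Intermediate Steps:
J(y, V) = √(312 + y)
J(447, 157) - 1*(-205488) = √(312 + 447) - 1*(-205488) = √759 + 205488 = 205488 + √759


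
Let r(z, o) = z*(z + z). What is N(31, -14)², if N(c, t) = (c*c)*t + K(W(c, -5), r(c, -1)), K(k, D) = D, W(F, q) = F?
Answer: 132987024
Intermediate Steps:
r(z, o) = 2*z² (r(z, o) = z*(2*z) = 2*z²)
N(c, t) = 2*c² + t*c² (N(c, t) = (c*c)*t + 2*c² = c²*t + 2*c² = t*c² + 2*c² = 2*c² + t*c²)
N(31, -14)² = (31²*(2 - 14))² = (961*(-12))² = (-11532)² = 132987024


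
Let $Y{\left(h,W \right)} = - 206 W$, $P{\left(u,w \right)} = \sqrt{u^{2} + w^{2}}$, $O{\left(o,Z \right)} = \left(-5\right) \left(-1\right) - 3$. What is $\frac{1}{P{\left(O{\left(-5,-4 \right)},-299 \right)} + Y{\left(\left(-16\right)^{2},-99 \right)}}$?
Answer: $\frac{20394}{415825831} - \frac{\sqrt{89405}}{415825831} \approx 4.8326 \cdot 10^{-5}$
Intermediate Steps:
$O{\left(o,Z \right)} = 2$ ($O{\left(o,Z \right)} = 5 - 3 = 2$)
$\frac{1}{P{\left(O{\left(-5,-4 \right)},-299 \right)} + Y{\left(\left(-16\right)^{2},-99 \right)}} = \frac{1}{\sqrt{2^{2} + \left(-299\right)^{2}} - -20394} = \frac{1}{\sqrt{4 + 89401} + 20394} = \frac{1}{\sqrt{89405} + 20394} = \frac{1}{20394 + \sqrt{89405}}$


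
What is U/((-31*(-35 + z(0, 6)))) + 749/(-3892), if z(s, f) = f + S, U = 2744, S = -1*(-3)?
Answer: 719711/224068 ≈ 3.2120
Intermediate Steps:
S = 3
z(s, f) = 3 + f (z(s, f) = f + 3 = 3 + f)
U/((-31*(-35 + z(0, 6)))) + 749/(-3892) = 2744/((-31*(-35 + (3 + 6)))) + 749/(-3892) = 2744/((-31*(-35 + 9))) + 749*(-1/3892) = 2744/((-31*(-26))) - 107/556 = 2744/806 - 107/556 = 2744*(1/806) - 107/556 = 1372/403 - 107/556 = 719711/224068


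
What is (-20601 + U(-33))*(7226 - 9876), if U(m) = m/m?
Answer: 54590000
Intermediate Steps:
U(m) = 1
(-20601 + U(-33))*(7226 - 9876) = (-20601 + 1)*(7226 - 9876) = -20600*(-2650) = 54590000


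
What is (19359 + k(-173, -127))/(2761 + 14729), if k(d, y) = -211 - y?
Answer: 1285/1166 ≈ 1.1021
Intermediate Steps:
(19359 + k(-173, -127))/(2761 + 14729) = (19359 + (-211 - 1*(-127)))/(2761 + 14729) = (19359 + (-211 + 127))/17490 = (19359 - 84)*(1/17490) = 19275*(1/17490) = 1285/1166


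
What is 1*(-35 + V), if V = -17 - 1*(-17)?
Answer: -35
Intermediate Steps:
V = 0 (V = -17 + 17 = 0)
1*(-35 + V) = 1*(-35 + 0) = 1*(-35) = -35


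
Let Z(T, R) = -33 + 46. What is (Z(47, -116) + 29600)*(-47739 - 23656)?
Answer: -2114220135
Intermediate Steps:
Z(T, R) = 13
(Z(47, -116) + 29600)*(-47739 - 23656) = (13 + 29600)*(-47739 - 23656) = 29613*(-71395) = -2114220135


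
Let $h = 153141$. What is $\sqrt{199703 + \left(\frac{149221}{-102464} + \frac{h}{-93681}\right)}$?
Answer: $\frac{\sqrt{31944863095034011235043}}{399955416} \approx 446.88$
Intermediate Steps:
$\sqrt{199703 + \left(\frac{149221}{-102464} + \frac{h}{-93681}\right)} = \sqrt{199703 + \left(\frac{149221}{-102464} + \frac{153141}{-93681}\right)} = \sqrt{199703 + \left(149221 \left(- \frac{1}{102464}\right) + 153141 \left(- \frac{1}{93681}\right)\right)} = \sqrt{199703 - \frac{9890203975}{3199643328}} = \sqrt{\frac{638968481327609}{3199643328}} = \frac{\sqrt{31944863095034011235043}}{399955416}$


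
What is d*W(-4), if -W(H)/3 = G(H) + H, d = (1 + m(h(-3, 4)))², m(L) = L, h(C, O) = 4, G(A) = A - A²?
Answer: 1800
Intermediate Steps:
d = 25 (d = (1 + 4)² = 5² = 25)
W(H) = -3*H - 3*H*(1 - H) (W(H) = -3*(H*(1 - H) + H) = -3*(H + H*(1 - H)) = -3*H - 3*H*(1 - H))
d*W(-4) = 25*(3*(-4)*(-2 - 4)) = 25*(3*(-4)*(-6)) = 25*72 = 1800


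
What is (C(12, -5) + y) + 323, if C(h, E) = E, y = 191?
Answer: 509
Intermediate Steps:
(C(12, -5) + y) + 323 = (-5 + 191) + 323 = 186 + 323 = 509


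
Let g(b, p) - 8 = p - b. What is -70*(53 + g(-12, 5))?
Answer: -5460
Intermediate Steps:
g(b, p) = 8 + p - b (g(b, p) = 8 + (p - b) = 8 + p - b)
-70*(53 + g(-12, 5)) = -70*(53 + (8 + 5 - 1*(-12))) = -70*(53 + (8 + 5 + 12)) = -70*(53 + 25) = -70*78 = -5460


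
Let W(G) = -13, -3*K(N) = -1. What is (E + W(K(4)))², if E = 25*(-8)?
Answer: 45369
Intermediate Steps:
E = -200
K(N) = ⅓ (K(N) = -⅓*(-1) = ⅓)
(E + W(K(4)))² = (-200 - 13)² = (-213)² = 45369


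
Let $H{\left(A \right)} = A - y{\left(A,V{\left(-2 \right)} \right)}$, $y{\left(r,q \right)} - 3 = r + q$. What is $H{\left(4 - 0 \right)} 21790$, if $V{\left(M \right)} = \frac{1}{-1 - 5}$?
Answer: $- \frac{185215}{3} \approx -61738.0$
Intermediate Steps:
$V{\left(M \right)} = - \frac{1}{6}$ ($V{\left(M \right)} = \frac{1}{-6} = - \frac{1}{6}$)
$y{\left(r,q \right)} = 3 + q + r$ ($y{\left(r,q \right)} = 3 + \left(r + q\right) = 3 + \left(q + r\right) = 3 + q + r$)
$H{\left(A \right)} = - \frac{17}{6}$ ($H{\left(A \right)} = A - \left(3 - \frac{1}{6} + A\right) = A - \left(\frac{17}{6} + A\right) = - \frac{17}{6}$)
$H{\left(4 - 0 \right)} 21790 = \left(- \frac{17}{6}\right) 21790 = - \frac{185215}{3}$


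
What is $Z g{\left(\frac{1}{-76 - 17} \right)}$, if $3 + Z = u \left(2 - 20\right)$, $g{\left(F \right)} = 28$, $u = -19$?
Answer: $9492$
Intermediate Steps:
$Z = 339$ ($Z = -3 - 19 \left(2 - 20\right) = -3 - -342 = -3 + 342 = 339$)
$Z g{\left(\frac{1}{-76 - 17} \right)} = 339 \cdot 28 = 9492$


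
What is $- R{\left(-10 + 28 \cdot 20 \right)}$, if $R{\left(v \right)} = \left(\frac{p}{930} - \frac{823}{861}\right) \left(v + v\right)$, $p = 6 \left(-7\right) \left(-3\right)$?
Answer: $\frac{24086480}{26691} \approx 902.42$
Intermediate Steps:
$p = 126$ ($p = \left(-42\right) \left(-3\right) = 126$)
$R{\left(v \right)} = - \frac{218968 v}{133455}$ ($R{\left(v \right)} = \left(\frac{126}{930} - \frac{823}{861}\right) \left(v + v\right) = \left(126 \cdot \frac{1}{930} - \frac{823}{861}\right) 2 v = \left(\frac{21}{155} - \frac{823}{861}\right) 2 v = - \frac{109484 \cdot 2 v}{133455} = - \frac{218968 v}{133455}$)
$- R{\left(-10 + 28 \cdot 20 \right)} = - \frac{\left(-218968\right) \left(-10 + 28 \cdot 20\right)}{133455} = - \frac{\left(-218968\right) \left(-10 + 560\right)}{133455} = - \frac{\left(-218968\right) 550}{133455} = \left(-1\right) \left(- \frac{24086480}{26691}\right) = \frac{24086480}{26691}$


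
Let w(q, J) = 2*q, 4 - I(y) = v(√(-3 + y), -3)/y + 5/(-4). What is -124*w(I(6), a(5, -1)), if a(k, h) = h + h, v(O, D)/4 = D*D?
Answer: 186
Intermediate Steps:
v(O, D) = 4*D² (v(O, D) = 4*(D*D) = 4*D²)
a(k, h) = 2*h
I(y) = 21/4 - 36/y (I(y) = 4 - ((4*(-3)²)/y + 5/(-4)) = 4 - ((4*9)/y + 5*(-¼)) = 4 - (36/y - 5/4) = 4 - (-5/4 + 36/y) = 4 + (5/4 - 36/y) = 21/4 - 36/y)
-124*w(I(6), a(5, -1)) = -248*(21/4 - 36/6) = -248*(21/4 - 36*⅙) = -248*(21/4 - 6) = -248*(-3)/4 = -124*(-3/2) = 186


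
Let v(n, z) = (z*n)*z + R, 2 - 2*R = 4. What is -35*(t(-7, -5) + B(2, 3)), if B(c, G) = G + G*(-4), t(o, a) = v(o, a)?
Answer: 6475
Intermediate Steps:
R = -1 (R = 1 - 1/2*4 = 1 - 2 = -1)
v(n, z) = -1 + n*z**2 (v(n, z) = (z*n)*z - 1 = (n*z)*z - 1 = n*z**2 - 1 = -1 + n*z**2)
t(o, a) = -1 + o*a**2
B(c, G) = -3*G (B(c, G) = G - 4*G = -3*G)
-35*(t(-7, -5) + B(2, 3)) = -35*((-1 - 7*(-5)**2) - 3*3) = -35*((-1 - 7*25) - 9) = -35*((-1 - 175) - 9) = -35*(-176 - 9) = -35*(-185) = 6475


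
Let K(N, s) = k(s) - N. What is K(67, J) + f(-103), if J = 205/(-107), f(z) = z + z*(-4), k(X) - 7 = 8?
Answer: 257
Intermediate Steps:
k(X) = 15 (k(X) = 7 + 8 = 15)
f(z) = -3*z (f(z) = z - 4*z = -3*z)
J = -205/107 (J = 205*(-1/107) = -205/107 ≈ -1.9159)
K(N, s) = 15 - N
K(67, J) + f(-103) = (15 - 1*67) - 3*(-103) = (15 - 67) + 309 = -52 + 309 = 257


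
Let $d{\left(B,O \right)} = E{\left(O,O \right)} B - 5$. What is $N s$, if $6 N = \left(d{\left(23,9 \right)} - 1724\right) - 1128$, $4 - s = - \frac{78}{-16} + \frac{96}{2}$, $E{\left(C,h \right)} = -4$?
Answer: $\frac{384353}{16} \approx 24022.0$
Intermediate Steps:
$d{\left(B,O \right)} = -5 - 4 B$ ($d{\left(B,O \right)} = - 4 B - 5 = -5 - 4 B$)
$s = - \frac{391}{8}$ ($s = 4 - \left(- \frac{78}{-16} + \frac{96}{2}\right) = 4 - \left(\left(-78\right) \left(- \frac{1}{16}\right) + 96 \cdot \frac{1}{2}\right) = 4 - \left(\frac{39}{8} + 48\right) = 4 - \frac{423}{8} = - \frac{391}{8} \approx -48.875$)
$N = - \frac{983}{2}$ ($N = \frac{\left(\left(-5 - 92\right) - 1724\right) - 1128}{6} = \frac{\left(-97 - 1724\right) - 1128}{6} = \frac{-1821 - 1128}{6} = \frac{1}{6} \left(-2949\right) = - \frac{983}{2} \approx -491.5$)
$N s = \left(- \frac{983}{2}\right) \left(- \frac{391}{8}\right) = \frac{384353}{16}$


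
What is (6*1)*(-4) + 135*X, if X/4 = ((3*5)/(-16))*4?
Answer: -2049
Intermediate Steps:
X = -15 (X = 4*(((3*5)/(-16))*4) = 4*((15*(-1/16))*4) = 4*(-15/16*4) = 4*(-15/4) = -15)
(6*1)*(-4) + 135*X = (6*1)*(-4) + 135*(-15) = 6*(-4) - 2025 = -24 - 2025 = -2049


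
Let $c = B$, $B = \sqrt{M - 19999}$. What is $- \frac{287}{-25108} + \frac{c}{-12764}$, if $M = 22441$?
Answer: $\frac{287}{25108} - \frac{\sqrt{2442}}{12764} \approx 0.0075591$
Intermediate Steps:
$B = \sqrt{2442}$ ($B = \sqrt{22441 - 19999} = \sqrt{2442} \approx 49.417$)
$c = \sqrt{2442} \approx 49.417$
$- \frac{287}{-25108} + \frac{c}{-12764} = - \frac{287}{-25108} + \frac{\sqrt{2442}}{-12764} = \left(-287\right) \left(- \frac{1}{25108}\right) + \sqrt{2442} \left(- \frac{1}{12764}\right) = \frac{287}{25108} - \frac{\sqrt{2442}}{12764}$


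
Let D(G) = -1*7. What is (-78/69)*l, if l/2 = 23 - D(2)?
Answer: -1560/23 ≈ -67.826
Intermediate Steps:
D(G) = -7
l = 60 (l = 2*(23 - 1*(-7)) = 2*(23 + 7) = 2*30 = 60)
(-78/69)*l = -78/69*60 = -78*1/69*60 = -26/23*60 = -1560/23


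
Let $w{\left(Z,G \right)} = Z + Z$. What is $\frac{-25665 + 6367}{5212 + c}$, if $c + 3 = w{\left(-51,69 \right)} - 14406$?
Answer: $\frac{19298}{9299} \approx 2.0753$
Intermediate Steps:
$w{\left(Z,G \right)} = 2 Z$
$c = -14511$ ($c = -3 + \left(2 \left(-51\right) - 14406\right) = -3 - 14508 = -14511$)
$\frac{-25665 + 6367}{5212 + c} = \frac{-25665 + 6367}{5212 - 14511} = - \frac{19298}{-9299} = \left(-19298\right) \left(- \frac{1}{9299}\right) = \frac{19298}{9299}$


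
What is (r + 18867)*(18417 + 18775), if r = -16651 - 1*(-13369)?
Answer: 579637320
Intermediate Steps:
r = -3282 (r = -16651 + 13369 = -3282)
(r + 18867)*(18417 + 18775) = (-3282 + 18867)*(18417 + 18775) = 15585*37192 = 579637320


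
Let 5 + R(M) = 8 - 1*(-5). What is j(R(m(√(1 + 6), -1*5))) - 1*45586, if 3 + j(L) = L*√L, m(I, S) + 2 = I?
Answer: -45589 + 16*√2 ≈ -45566.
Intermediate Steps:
m(I, S) = -2 + I
R(M) = 8 (R(M) = -5 + (8 - 1*(-5)) = -5 + (8 + 5) = -5 + 13 = 8)
j(L) = -3 + L^(3/2) (j(L) = -3 + L*√L = -3 + L^(3/2))
j(R(m(√(1 + 6), -1*5))) - 1*45586 = (-3 + 8^(3/2)) - 1*45586 = (-3 + 16*√2) - 45586 = -45589 + 16*√2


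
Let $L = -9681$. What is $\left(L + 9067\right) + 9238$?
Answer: $8624$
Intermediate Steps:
$\left(L + 9067\right) + 9238 = \left(-9681 + 9067\right) + 9238 = -614 + 9238 = 8624$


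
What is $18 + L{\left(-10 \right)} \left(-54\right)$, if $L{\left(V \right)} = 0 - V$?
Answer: $-522$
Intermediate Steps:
$L{\left(V \right)} = - V$
$18 + L{\left(-10 \right)} \left(-54\right) = 18 + \left(-1\right) \left(-10\right) \left(-54\right) = 18 + 10 \left(-54\right) = 18 - 540 = -522$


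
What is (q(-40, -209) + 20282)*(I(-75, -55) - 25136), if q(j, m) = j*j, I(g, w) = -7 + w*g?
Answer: -459915876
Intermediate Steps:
I(g, w) = -7 + g*w
q(j, m) = j**2
(q(-40, -209) + 20282)*(I(-75, -55) - 25136) = ((-40)**2 + 20282)*((-7 - 75*(-55)) - 25136) = (1600 + 20282)*((-7 + 4125) - 25136) = 21882*(4118 - 25136) = 21882*(-21018) = -459915876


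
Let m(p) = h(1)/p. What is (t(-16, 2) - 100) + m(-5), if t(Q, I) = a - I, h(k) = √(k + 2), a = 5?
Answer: -97 - √3/5 ≈ -97.346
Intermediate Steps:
h(k) = √(2 + k)
m(p) = √3/p (m(p) = √(2 + 1)/p = √3/p)
t(Q, I) = 5 - I
(t(-16, 2) - 100) + m(-5) = ((5 - 1*2) - 100) + √3/(-5) = ((5 - 2) - 100) + √3*(-⅕) = (3 - 100) - √3/5 = -97 - √3/5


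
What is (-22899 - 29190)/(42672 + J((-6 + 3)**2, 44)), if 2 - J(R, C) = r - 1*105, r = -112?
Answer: -17363/14297 ≈ -1.2145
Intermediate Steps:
J(R, C) = 219 (J(R, C) = 2 - (-112 - 1*105) = 2 - (-112 - 105) = 2 - 1*(-217) = 2 + 217 = 219)
(-22899 - 29190)/(42672 + J((-6 + 3)**2, 44)) = (-22899 - 29190)/(42672 + 219) = -52089/42891 = -52089*1/42891 = -17363/14297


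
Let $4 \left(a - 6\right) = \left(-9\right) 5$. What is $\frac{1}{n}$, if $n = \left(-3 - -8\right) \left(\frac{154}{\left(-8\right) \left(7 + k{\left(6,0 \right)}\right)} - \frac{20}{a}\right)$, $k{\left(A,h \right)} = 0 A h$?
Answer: $\frac{84}{445} \approx 0.18876$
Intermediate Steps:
$k{\left(A,h \right)} = 0$ ($k{\left(A,h \right)} = 0 h = 0$)
$a = - \frac{21}{4}$ ($a = 6 + \frac{\left(-9\right) 5}{4} = 6 + \frac{1}{4} \left(-45\right) = 6 - \frac{45}{4} = - \frac{21}{4} \approx -5.25$)
$n = \frac{445}{84}$ ($n = \left(-3 - -8\right) \left(\frac{154}{\left(-8\right) \left(7 + 0\right)} - \frac{20}{- \frac{21}{4}}\right) = \left(-3 + 8\right) \left(\frac{154}{\left(-8\right) 7} - - \frac{80}{21}\right) = 5 \left(\frac{154}{-56} + \frac{80}{21}\right) = 5 \left(154 \left(- \frac{1}{56}\right) + \frac{80}{21}\right) = 5 \left(- \frac{11}{4} + \frac{80}{21}\right) = 5 \cdot \frac{89}{84} = \frac{445}{84} \approx 5.2976$)
$\frac{1}{n} = \frac{1}{\frac{445}{84}} = \frac{84}{445}$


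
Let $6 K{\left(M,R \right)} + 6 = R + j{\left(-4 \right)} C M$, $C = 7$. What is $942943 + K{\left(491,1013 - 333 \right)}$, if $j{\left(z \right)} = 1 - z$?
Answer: $\frac{1891839}{2} \approx 9.4592 \cdot 10^{5}$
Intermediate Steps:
$K{\left(M,R \right)} = -1 + \frac{R}{6} + \frac{35 M}{6}$ ($K{\left(M,R \right)} = -1 + \frac{R + \left(1 - -4\right) 7 M}{6} = -1 + \frac{R + \left(1 + 4\right) 7 M}{6} = -1 + \frac{R + 5 \cdot 7 M}{6} = -1 + \frac{R + 35 M}{6} = -1 + \left(\frac{R}{6} + \frac{35 M}{6}\right) = -1 + \frac{R}{6} + \frac{35 M}{6}$)
$942943 + K{\left(491,1013 - 333 \right)} = 942943 + \left(-1 + \frac{1013 - 333}{6} + \frac{35}{6} \cdot 491\right) = 942943 + \left(-1 + \frac{1013 - 333}{6} + \frac{17185}{6}\right) = 942943 + \left(-1 + \frac{1}{6} \cdot 680 + \frac{17185}{6}\right) = 942943 + \left(-1 + \frac{340}{3} + \frac{17185}{6}\right) = 942943 + \frac{5953}{2} = \frac{1891839}{2}$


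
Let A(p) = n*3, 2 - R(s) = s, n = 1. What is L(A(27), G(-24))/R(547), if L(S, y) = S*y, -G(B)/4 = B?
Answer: -288/545 ≈ -0.52844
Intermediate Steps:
G(B) = -4*B
R(s) = 2 - s
A(p) = 3 (A(p) = 1*3 = 3)
L(A(27), G(-24))/R(547) = (3*(-4*(-24)))/(2 - 1*547) = (3*96)/(2 - 547) = 288/(-545) = 288*(-1/545) = -288/545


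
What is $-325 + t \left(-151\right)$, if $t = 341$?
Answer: $-51816$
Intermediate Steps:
$-325 + t \left(-151\right) = -325 + 341 \left(-151\right) = -325 - 51491 = -51816$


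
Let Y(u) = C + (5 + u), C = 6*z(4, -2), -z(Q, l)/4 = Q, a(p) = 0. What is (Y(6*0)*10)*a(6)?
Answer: 0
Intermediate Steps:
z(Q, l) = -4*Q
C = -96 (C = 6*(-4*4) = 6*(-16) = -96)
Y(u) = -91 + u (Y(u) = -96 + (5 + u) = -91 + u)
(Y(6*0)*10)*a(6) = ((-91 + 6*0)*10)*0 = ((-91 + 0)*10)*0 = -91*10*0 = -910*0 = 0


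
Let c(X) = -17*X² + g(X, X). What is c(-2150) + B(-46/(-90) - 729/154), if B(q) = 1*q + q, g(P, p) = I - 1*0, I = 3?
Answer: -272288381368/3465 ≈ -7.8583e+7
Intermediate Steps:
g(P, p) = 3 (g(P, p) = 3 - 1*0 = 3 + 0 = 3)
B(q) = 2*q (B(q) = q + q = 2*q)
c(X) = 3 - 17*X² (c(X) = -17*X² + 3 = 3 - 17*X²)
c(-2150) + B(-46/(-90) - 729/154) = (3 - 17*(-2150)²) + 2*(-46/(-90) - 729/154) = (3 - 17*4622500) + 2*(-46*(-1/90) - 729*1/154) = (3 - 78582500) + 2*(23/45 - 729/154) = -78582497 + 2*(-29263/6930) = -78582497 - 29263/3465 = -272288381368/3465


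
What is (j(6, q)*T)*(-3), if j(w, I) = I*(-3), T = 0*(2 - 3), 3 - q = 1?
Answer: 0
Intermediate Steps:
q = 2 (q = 3 - 1*1 = 3 - 1 = 2)
T = 0 (T = 0*(-1) = 0)
j(w, I) = -3*I
(j(6, q)*T)*(-3) = (-3*2*0)*(-3) = -6*0*(-3) = 0*(-3) = 0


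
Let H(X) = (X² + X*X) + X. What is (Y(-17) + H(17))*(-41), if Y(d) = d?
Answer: -23698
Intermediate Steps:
H(X) = X + 2*X² (H(X) = (X² + X²) + X = 2*X² + X = X + 2*X²)
(Y(-17) + H(17))*(-41) = (-17 + 17*(1 + 2*17))*(-41) = (-17 + 17*(1 + 34))*(-41) = (-17 + 17*35)*(-41) = (-17 + 595)*(-41) = 578*(-41) = -23698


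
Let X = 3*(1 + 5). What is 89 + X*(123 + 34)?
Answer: 2915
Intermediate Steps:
X = 18 (X = 3*6 = 18)
89 + X*(123 + 34) = 89 + 18*(123 + 34) = 89 + 18*157 = 89 + 2826 = 2915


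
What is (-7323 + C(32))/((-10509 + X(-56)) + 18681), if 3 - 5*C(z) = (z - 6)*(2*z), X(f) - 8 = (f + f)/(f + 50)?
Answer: -28707/30745 ≈ -0.93371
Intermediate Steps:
X(f) = 8 + 2*f/(50 + f) (X(f) = 8 + (f + f)/(f + 50) = 8 + (2*f)/(50 + f) = 8 + 2*f/(50 + f))
C(z) = ⅗ - 2*z*(-6 + z)/5 (C(z) = ⅗ - (z - 6)*2*z/5 = ⅗ - (-6 + z)*2*z/5 = ⅗ - 2*z*(-6 + z)/5)
(-7323 + C(32))/((-10509 + X(-56)) + 18681) = (-7323 + (⅗ - ⅖*32² + (12/5)*32))/((-10509 + 10*(40 - 56)/(50 - 56)) + 18681) = (-7323 + (⅗ - ⅖*1024 + 384/5))/((-10509 + 10*(-16)/(-6)) + 18681) = (-7323 + (⅗ - 2048/5 + 384/5))/((-10509 + 10*(-⅙)*(-16)) + 18681) = (-7323 - 1661/5)/((-10509 + 80/3) + 18681) = -38276/(5*(-31447/3 + 18681)) = -38276/(5*24596/3) = -38276/5*3/24596 = -28707/30745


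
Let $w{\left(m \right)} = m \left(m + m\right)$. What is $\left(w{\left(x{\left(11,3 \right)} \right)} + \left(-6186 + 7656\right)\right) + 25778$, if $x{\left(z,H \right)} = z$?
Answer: $27490$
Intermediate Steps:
$w{\left(m \right)} = 2 m^{2}$ ($w{\left(m \right)} = m 2 m = 2 m^{2}$)
$\left(w{\left(x{\left(11,3 \right)} \right)} + \left(-6186 + 7656\right)\right) + 25778 = \left(2 \cdot 11^{2} + \left(-6186 + 7656\right)\right) + 25778 = \left(2 \cdot 121 + 1470\right) + 25778 = \left(242 + 1470\right) + 25778 = 1712 + 25778 = 27490$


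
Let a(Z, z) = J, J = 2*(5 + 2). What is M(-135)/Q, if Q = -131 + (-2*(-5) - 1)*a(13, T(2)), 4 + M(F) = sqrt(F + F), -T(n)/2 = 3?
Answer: 4/5 - 3*I*sqrt(30)/5 ≈ 0.8 - 3.2863*I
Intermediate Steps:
T(n) = -6 (T(n) = -2*3 = -6)
M(F) = -4 + sqrt(2)*sqrt(F) (M(F) = -4 + sqrt(F + F) = -4 + sqrt(2*F) = -4 + sqrt(2)*sqrt(F))
J = 14 (J = 2*7 = 14)
a(Z, z) = 14
Q = -5 (Q = -131 + (-2*(-5) - 1)*14 = -131 + (10 - 1)*14 = -131 + 9*14 = -131 + 126 = -5)
M(-135)/Q = (-4 + sqrt(2)*sqrt(-135))/(-5) = (-4 + sqrt(2)*(3*I*sqrt(15)))*(-1/5) = (-4 + 3*I*sqrt(30))*(-1/5) = 4/5 - 3*I*sqrt(30)/5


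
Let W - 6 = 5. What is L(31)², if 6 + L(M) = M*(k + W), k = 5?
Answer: 240100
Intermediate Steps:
W = 11 (W = 6 + 5 = 11)
L(M) = -6 + 16*M (L(M) = -6 + M*(5 + 11) = -6 + M*16 = -6 + 16*M)
L(31)² = (-6 + 16*31)² = (-6 + 496)² = 490² = 240100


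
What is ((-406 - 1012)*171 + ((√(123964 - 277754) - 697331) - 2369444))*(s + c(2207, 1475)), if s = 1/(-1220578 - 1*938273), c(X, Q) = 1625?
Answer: -11609299237683122/2158851 + 45605727362*I*√910/2158851 ≈ -5.3775e+9 + 6.3726e+5*I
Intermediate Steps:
s = -1/2158851 (s = 1/(-1220578 - 938273) = 1/(-2158851) = -1/2158851 ≈ -4.6321e-7)
((-406 - 1012)*171 + ((√(123964 - 277754) - 697331) - 2369444))*(s + c(2207, 1475)) = ((-406 - 1012)*171 + ((√(123964 - 277754) - 697331) - 2369444))*(-1/2158851 + 1625) = (-1418*171 + ((√(-153790) - 697331) - 2369444))*(3508132874/2158851) = (-242478 + ((13*I*√910 - 697331) - 2369444))*(3508132874/2158851) = (-242478 + ((-697331 + 13*I*√910) - 2369444))*(3508132874/2158851) = (-242478 + (-3066775 + 13*I*√910))*(3508132874/2158851) = (-3309253 + 13*I*√910)*(3508132874/2158851) = -11609299237683122/2158851 + 45605727362*I*√910/2158851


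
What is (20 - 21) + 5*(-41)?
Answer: -206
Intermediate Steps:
(20 - 21) + 5*(-41) = -1 - 205 = -206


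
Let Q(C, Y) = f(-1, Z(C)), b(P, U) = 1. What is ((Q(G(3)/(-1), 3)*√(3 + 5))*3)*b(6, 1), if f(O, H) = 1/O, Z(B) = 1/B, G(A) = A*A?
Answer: -6*√2 ≈ -8.4853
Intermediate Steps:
G(A) = A²
Q(C, Y) = -1 (Q(C, Y) = 1/(-1) = -1)
((Q(G(3)/(-1), 3)*√(3 + 5))*3)*b(6, 1) = (-√(3 + 5)*3)*1 = (-√8*3)*1 = (-2*√2*3)*1 = -6*√2*1 = -6*√2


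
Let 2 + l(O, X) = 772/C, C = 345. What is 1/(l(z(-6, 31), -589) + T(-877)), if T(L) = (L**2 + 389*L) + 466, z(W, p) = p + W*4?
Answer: 345/147812572 ≈ 2.3340e-6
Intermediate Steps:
z(W, p) = p + 4*W
T(L) = 466 + L**2 + 389*L
l(O, X) = 82/345 (l(O, X) = -2 + 772/345 = 82/345)
1/(l(z(-6, 31), -589) + T(-877)) = 1/(82/345 + (466 + (-877)**2 + 389*(-877))) = 1/(82/345 + (466 + 769129 - 341153)) = 1/(82/345 + 428442) = 1/(147812572/345) = 345/147812572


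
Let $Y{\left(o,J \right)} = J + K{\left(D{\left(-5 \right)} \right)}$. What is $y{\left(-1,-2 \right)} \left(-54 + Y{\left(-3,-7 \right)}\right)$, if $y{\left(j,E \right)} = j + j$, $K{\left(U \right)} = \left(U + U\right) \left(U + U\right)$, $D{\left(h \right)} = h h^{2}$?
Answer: $-124878$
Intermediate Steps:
$D{\left(h \right)} = h^{3}$
$K{\left(U \right)} = 4 U^{2}$ ($K{\left(U \right)} = 2 U 2 U = 4 U^{2}$)
$y{\left(j,E \right)} = 2 j$
$Y{\left(o,J \right)} = 62500 + J$ ($Y{\left(o,J \right)} = J + 4 \left(\left(-5\right)^{3}\right)^{2} = J + 4 \left(-125\right)^{2} = J + 4 \cdot 15625 = J + 62500 = 62500 + J$)
$y{\left(-1,-2 \right)} \left(-54 + Y{\left(-3,-7 \right)}\right) = 2 \left(-1\right) \left(-54 + \left(62500 - 7\right)\right) = - 2 \left(-54 + 62493\right) = \left(-2\right) 62439 = -124878$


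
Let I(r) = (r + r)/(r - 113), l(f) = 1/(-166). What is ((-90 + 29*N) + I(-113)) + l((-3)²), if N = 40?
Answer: 177785/166 ≈ 1071.0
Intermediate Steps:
l(f) = -1/166
I(r) = 2*r/(-113 + r) (I(r) = (2*r)/(-113 + r) = 2*r/(-113 + r))
((-90 + 29*N) + I(-113)) + l((-3)²) = ((-90 + 29*40) + 2*(-113)/(-113 - 113)) - 1/166 = ((-90 + 1160) + 2*(-113)/(-226)) - 1/166 = (1070 + 2*(-113)*(-1/226)) - 1/166 = (1070 + 1) - 1/166 = 1071 - 1/166 = 177785/166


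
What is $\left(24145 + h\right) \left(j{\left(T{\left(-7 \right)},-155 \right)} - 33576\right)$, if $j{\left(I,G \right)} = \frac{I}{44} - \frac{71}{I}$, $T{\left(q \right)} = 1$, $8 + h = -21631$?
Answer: $- \frac{1855025151}{22} \approx -8.4319 \cdot 10^{7}$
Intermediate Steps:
$h = -21639$ ($h = -8 - 21631 = -21639$)
$j{\left(I,G \right)} = - \frac{71}{I} + \frac{I}{44}$ ($j{\left(I,G \right)} = I \frac{1}{44} - \frac{71}{I} = \frac{I}{44} - \frac{71}{I} = - \frac{71}{I} + \frac{I}{44}$)
$\left(24145 + h\right) \left(j{\left(T{\left(-7 \right)},-155 \right)} - 33576\right) = \left(24145 - 21639\right) \left(\left(- \frac{71}{1} + \frac{1}{44} \cdot 1\right) - 33576\right) = 2506 \left(\left(\left(-71\right) 1 + \frac{1}{44}\right) - 33576\right) = 2506 \left(\left(-71 + \frac{1}{44}\right) - 33576\right) = 2506 \left(- \frac{3123}{44} - 33576\right) = 2506 \left(- \frac{1480467}{44}\right) = - \frac{1855025151}{22}$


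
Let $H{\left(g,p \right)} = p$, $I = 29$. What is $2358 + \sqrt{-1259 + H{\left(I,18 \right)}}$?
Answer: $2358 + i \sqrt{1241} \approx 2358.0 + 35.228 i$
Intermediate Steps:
$2358 + \sqrt{-1259 + H{\left(I,18 \right)}} = 2358 + \sqrt{-1259 + 18} = 2358 + \sqrt{-1241} = 2358 + i \sqrt{1241}$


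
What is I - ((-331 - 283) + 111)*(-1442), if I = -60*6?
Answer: -725686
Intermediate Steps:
I = -360
I - ((-331 - 283) + 111)*(-1442) = -360 - ((-331 - 283) + 111)*(-1442) = -360 - (-614 + 111)*(-1442) = -360 - 1*(-503)*(-1442) = -360 + 503*(-1442) = -360 - 725326 = -725686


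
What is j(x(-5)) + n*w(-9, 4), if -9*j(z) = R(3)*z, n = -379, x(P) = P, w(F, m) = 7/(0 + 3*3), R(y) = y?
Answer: -2638/9 ≈ -293.11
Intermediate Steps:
w(F, m) = 7/9 (w(F, m) = 7/(0 + 9) = 7/9)
j(z) = -z/3
j(x(-5)) + n*w(-9, 4) = -1/3*(-5) - 379*7/9 = 5/3 - 2653/9 = -2638/9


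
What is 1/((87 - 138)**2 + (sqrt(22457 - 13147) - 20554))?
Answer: -17953/322300899 - 7*sqrt(190)/322300899 ≈ -5.6002e-5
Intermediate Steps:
1/((87 - 138)**2 + (sqrt(22457 - 13147) - 20554)) = 1/((-51)**2 + (sqrt(9310) - 20554)) = 1/(2601 + (7*sqrt(190) - 20554)) = 1/(2601 + (-20554 + 7*sqrt(190))) = 1/(-17953 + 7*sqrt(190))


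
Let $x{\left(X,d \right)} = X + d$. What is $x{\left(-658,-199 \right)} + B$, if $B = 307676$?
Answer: $306819$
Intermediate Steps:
$x{\left(-658,-199 \right)} + B = \left(-658 - 199\right) + 307676 = -857 + 307676 = 306819$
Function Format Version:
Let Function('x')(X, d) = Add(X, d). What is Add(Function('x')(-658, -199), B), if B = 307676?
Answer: 306819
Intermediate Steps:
Add(Function('x')(-658, -199), B) = Add(Add(-658, -199), 307676) = Add(-857, 307676) = 306819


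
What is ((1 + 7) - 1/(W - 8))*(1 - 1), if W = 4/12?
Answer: 0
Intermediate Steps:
W = 1/3 (W = 4*(1/12) = 1/3 ≈ 0.33333)
((1 + 7) - 1/(W - 8))*(1 - 1) = ((1 + 7) - 1/(1/3 - 8))*(1 - 1) = (8 - 1/(-23/3))*0 = (8 - 1*(-3/23))*0 = (8 + 3/23)*0 = (187/23)*0 = 0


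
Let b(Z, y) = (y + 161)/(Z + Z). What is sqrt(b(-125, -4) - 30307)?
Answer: I*sqrt(75769070)/50 ≈ 174.09*I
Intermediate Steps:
b(Z, y) = (161 + y)/(2*Z) (b(Z, y) = (161 + y)/((2*Z)) = (161 + y)*(1/(2*Z)) = (161 + y)/(2*Z))
sqrt(b(-125, -4) - 30307) = sqrt((1/2)*(161 - 4)/(-125) - 30307) = sqrt((1/2)*(-1/125)*157 - 30307) = sqrt(-157/250 - 30307) = sqrt(-7576907/250) = I*sqrt(75769070)/50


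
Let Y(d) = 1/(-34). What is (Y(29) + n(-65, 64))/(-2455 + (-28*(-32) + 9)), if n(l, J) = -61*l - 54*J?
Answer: -3461/10540 ≈ -0.32837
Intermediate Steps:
Y(d) = -1/34
(Y(29) + n(-65, 64))/(-2455 + (-28*(-32) + 9)) = (-1/34 + (-61*(-65) - 54*64))/(-2455 + (-28*(-32) + 9)) = (-1/34 + (3965 - 3456))/(-2455 + (896 + 9)) = (-1/34 + 509)/(-2455 + 905) = (17305/34)/(-1550) = (17305/34)*(-1/1550) = -3461/10540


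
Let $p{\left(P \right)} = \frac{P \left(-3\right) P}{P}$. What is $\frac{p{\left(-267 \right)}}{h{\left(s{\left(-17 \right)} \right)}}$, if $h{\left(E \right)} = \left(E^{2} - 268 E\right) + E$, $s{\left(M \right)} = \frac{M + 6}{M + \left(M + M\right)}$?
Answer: $- \frac{2083401}{149666} \approx -13.92$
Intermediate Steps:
$p{\left(P \right)} = - 3 P$ ($p{\left(P \right)} = \frac{- 3 P P}{P} = \frac{\left(-3\right) P^{2}}{P} = - 3 P$)
$s{\left(M \right)} = \frac{6 + M}{3 M}$ ($s{\left(M \right)} = \frac{6 + M}{M + 2 M} = \frac{6 + M}{3 M}$)
$h{\left(E \right)} = E^{2} - 267 E$
$\frac{p{\left(-267 \right)}}{h{\left(s{\left(-17 \right)} \right)}} = \frac{\left(-3\right) \left(-267\right)}{\frac{6 - 17}{3 \left(-17\right)} \left(-267 + \frac{6 - 17}{3 \left(-17\right)}\right)} = \frac{801}{\frac{1}{3} \left(- \frac{1}{17}\right) \left(-11\right) \left(-267 + \frac{1}{3} \left(- \frac{1}{17}\right) \left(-11\right)\right)} = \frac{801}{\frac{11}{51} \left(-267 + \frac{11}{51}\right)} = \frac{801}{\frac{11}{51} \left(- \frac{13606}{51}\right)} = \frac{801}{- \frac{149666}{2601}} = 801 \left(- \frac{2601}{149666}\right) = - \frac{2083401}{149666}$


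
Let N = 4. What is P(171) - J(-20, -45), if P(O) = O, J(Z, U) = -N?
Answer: 175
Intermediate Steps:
J(Z, U) = -4 (J(Z, U) = -1*4 = -4)
P(171) - J(-20, -45) = 171 - 1*(-4) = 171 + 4 = 175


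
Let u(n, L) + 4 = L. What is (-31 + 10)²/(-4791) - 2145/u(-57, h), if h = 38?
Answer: -3430563/54298 ≈ -63.180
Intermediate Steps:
u(n, L) = -4 + L
(-31 + 10)²/(-4791) - 2145/u(-57, h) = (-31 + 10)²/(-4791) - 2145/(-4 + 38) = (-21)²*(-1/4791) - 2145/34 = 441*(-1/4791) - 2145*1/34 = -147/1597 - 2145/34 = -3430563/54298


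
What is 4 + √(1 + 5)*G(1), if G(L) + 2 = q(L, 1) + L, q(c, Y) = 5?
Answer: 4 + 4*√6 ≈ 13.798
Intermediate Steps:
G(L) = 3 + L (G(L) = -2 + (5 + L) = 3 + L)
4 + √(1 + 5)*G(1) = 4 + √(1 + 5)*(3 + 1) = 4 + √6*4 = 4 + 4*√6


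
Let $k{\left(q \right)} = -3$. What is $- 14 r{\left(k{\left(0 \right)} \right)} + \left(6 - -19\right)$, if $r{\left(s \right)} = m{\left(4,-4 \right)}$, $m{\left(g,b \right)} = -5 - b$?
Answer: $39$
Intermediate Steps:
$r{\left(s \right)} = -1$ ($r{\left(s \right)} = -5 - -4 = -5 + 4 = -1$)
$- 14 r{\left(k{\left(0 \right)} \right)} + \left(6 - -19\right) = \left(-14\right) \left(-1\right) + \left(6 - -19\right) = 14 + \left(6 + 19\right) = 14 + 25 = 39$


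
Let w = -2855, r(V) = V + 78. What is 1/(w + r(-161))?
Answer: -1/2938 ≈ -0.00034037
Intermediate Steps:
r(V) = 78 + V
1/(w + r(-161)) = 1/(-2855 + (78 - 161)) = 1/(-2855 - 83) = 1/(-2938) = -1/2938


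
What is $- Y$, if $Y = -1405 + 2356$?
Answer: $-951$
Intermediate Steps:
$Y = 951$
$- Y = \left(-1\right) 951 = -951$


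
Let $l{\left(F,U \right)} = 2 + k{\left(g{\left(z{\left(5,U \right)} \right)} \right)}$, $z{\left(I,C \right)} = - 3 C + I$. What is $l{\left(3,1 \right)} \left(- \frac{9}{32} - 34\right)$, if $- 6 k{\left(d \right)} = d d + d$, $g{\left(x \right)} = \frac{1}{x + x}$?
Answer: $- \frac{205139}{3072} \approx -66.777$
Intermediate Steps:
$z{\left(I,C \right)} = I - 3 C$
$g{\left(x \right)} = \frac{1}{2 x}$
$k{\left(d \right)} = - \frac{d}{6} - \frac{d^{2}}{6}$ ($k{\left(d \right)} = - \frac{d d + d}{6} = - \frac{d^{2} + d}{6} = - \frac{d + d^{2}}{6} = - \frac{d}{6} - \frac{d^{2}}{6}$)
$l{\left(F,U \right)} = 2 - \frac{1 + \frac{1}{2 \left(5 - 3 U\right)}}{12 \left(5 - 3 U\right)}$ ($l{\left(F,U \right)} = 2 - \frac{\frac{1}{2 \left(5 - 3 U\right)} \left(1 + \frac{1}{2 \left(5 - 3 U\right)}\right)}{6} = 2 - \frac{1 + \frac{1}{2 \left(5 - 3 U\right)}}{12 \left(5 - 3 U\right)}$)
$l{\left(3,1 \right)} \left(- \frac{9}{32} - 34\right) = \frac{1189 - 1434 + 432 \cdot 1^{2}}{24 \left(25 - 30 + 9 \cdot 1^{2}\right)} \left(- \frac{9}{32} - 34\right) = \frac{1189 - 1434 + 432 \cdot 1}{24 \left(25 - 30 + 9 \cdot 1\right)} \left(\left(-9\right) \frac{1}{32} - 34\right) = \frac{1189 - 1434 + 432}{24 \left(25 - 30 + 9\right)} \left(- \frac{9}{32} - 34\right) = \frac{1}{24} \cdot \frac{1}{4} \cdot 187 \left(- \frac{1097}{32}\right) = \frac{187}{96} \left(- \frac{1097}{32}\right) = - \frac{205139}{3072}$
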